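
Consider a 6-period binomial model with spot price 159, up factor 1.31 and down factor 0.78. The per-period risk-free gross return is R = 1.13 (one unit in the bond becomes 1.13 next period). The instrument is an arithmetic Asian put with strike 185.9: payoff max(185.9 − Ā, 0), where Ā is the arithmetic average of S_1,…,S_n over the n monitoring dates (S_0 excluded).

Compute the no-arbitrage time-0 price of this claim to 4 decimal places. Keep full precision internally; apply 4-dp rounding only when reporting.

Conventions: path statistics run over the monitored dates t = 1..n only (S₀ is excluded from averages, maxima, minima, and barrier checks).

Set p* = 0.6604 (from d < R < u); the path-dependent value is the discounted p*-expectation over all price paths.
Enumerate all 2^6 = 64 price paths (U = up ×1.31, D = down ×0.78); each path with k up-moves has probability p*^k·(1−p*)^(6−k).
DDDDDD: Ā=72.7960, payoff=113.1040, prob=0.001535
UDDDDD: Ā=122.2600, payoff=63.6400, prob=0.002984
DUDDDD: Ā=108.2150, payoff=77.6850, prob=0.002984
UUDDDD: Ā=181.7457, payoff=4.1543, prob=0.005802
DDUDDD: Ā=97.2599, payoff=88.6401, prob=0.002984
UDUDDD: Ā=163.3467, payoff=22.5533, prob=0.005802
DUUDDD: Ā=149.3017, payoff=36.5983, prob=0.005802
UUUDDD: Ā=250.7503, payoff=0.0000, prob=0.011281
DDDUDD: Ā=88.7149, payoff=97.1851, prob=0.002984
UDDUDD: Ā=148.9955, payoff=36.9045, prob=0.005802
DUDUDD: Ā=134.9505, payoff=50.9495, prob=0.005802
UUDUDD: Ā=226.6477, payoff=0.0000, prob=0.011281
DDUUDD: Ā=123.9954, payoff=61.9046, prob=0.005802
UDUUDD: Ā=208.2488, payoff=0.0000, prob=0.011281
DUUUDD: Ā=194.2038, payoff=0.0000, prob=0.011281
UUUUDD: Ā=326.1627, payoff=0.0000, prob=0.021936
DDDDUD: Ā=82.0498, payoff=103.8502, prob=0.002984
UDDDUD: Ā=137.8016, payoff=48.0984, prob=0.005802
DUDDUD: Ā=123.7566, payoff=62.1434, prob=0.005802
UUDDUD: Ā=207.8477, payoff=0.0000, prob=0.011281
DDUDUD: Ā=112.8015, payoff=73.0985, prob=0.005802
UDUDUD: Ā=189.4487, payoff=0.0000, prob=0.011281
DUUDUD: Ā=175.4037, payoff=10.4963, prob=0.011281
UUUDUD: Ā=294.5883, payoff=0.0000, prob=0.021936
DDDUUD: Ā=104.2565, payoff=81.6435, prob=0.005802
UDDUUD: Ā=175.0975, payoff=10.8025, prob=0.011281
DUDUUD: Ā=161.0525, payoff=24.8475, prob=0.011281
UUDUUD: Ā=270.4857, payoff=0.0000, prob=0.021936
DDUUUD: Ā=150.0974, payoff=35.8026, prob=0.011281
UDUUUD: Ā=252.0867, payoff=0.0000, prob=0.021936
DUUUUD: Ā=238.0417, payoff=0.0000, prob=0.021936
UUUUUD: Ā=399.7880, payoff=0.0000, prob=0.042654
DDDDDU: Ā=76.8511, payoff=109.0489, prob=0.002984
UDDDDU: Ā=129.0704, payoff=56.8296, prob=0.005802
DUDDDU: Ā=115.0254, payoff=70.8746, prob=0.005802
UUDDDU: Ā=193.1836, payoff=0.0000, prob=0.011281
DDUDDU: Ā=104.0703, payoff=81.8297, prob=0.005802
UDUDDU: Ā=174.7847, payoff=11.1153, prob=0.011281
DUUDDU: Ā=160.7397, payoff=25.1603, prob=0.011281
UUUDDU: Ā=269.9602, payoff=0.0000, prob=0.021936
DDDUDU: Ā=95.5253, payoff=90.3747, prob=0.005802
UDDUDU: Ā=160.4335, payoff=25.4665, prob=0.011281
DUDUDU: Ā=146.3885, payoff=39.5115, prob=0.011281
UUDUDU: Ā=245.8576, payoff=0.0000, prob=0.021936
DDUUDU: Ā=135.4334, payoff=50.4666, prob=0.011281
UDUUDU: Ā=227.4586, payoff=0.0000, prob=0.021936
DUUUDU: Ā=213.4136, payoff=0.0000, prob=0.021936
UUUUDU: Ā=358.4255, payoff=0.0000, prob=0.042654
DDDDUU: Ā=88.8602, payoff=97.0398, prob=0.005802
UDDDUU: Ā=149.2396, payoff=36.6604, prob=0.011281
DUDDUU: Ā=135.1946, payoff=50.7054, prob=0.011281
UUDDUU: Ā=227.0575, payoff=0.0000, prob=0.021936
DDUDUU: Ā=124.2395, payoff=61.6605, prob=0.011281
UDUDUU: Ā=208.6586, payoff=0.0000, prob=0.021936
DUUDUU: Ā=194.6136, payoff=0.0000, prob=0.021936
UUUDUU: Ā=326.8510, payoff=0.0000, prob=0.042654
DDDUUU: Ā=115.6945, payoff=70.2055, prob=0.011281
UDDUUU: Ā=194.3074, payoff=0.0000, prob=0.021936
DUDUUU: Ā=180.2624, payoff=5.6376, prob=0.021936
UUDUUU: Ā=302.7484, payoff=0.0000, prob=0.042654
DDUUUU: Ā=169.3073, payoff=16.5927, prob=0.021936
UDUUUU: Ā=284.3495, payoff=0.0000, prob=0.042654
DUUUUU: Ā=270.3045, payoff=0.0000, prob=0.042654
UUUUUU: Ā=453.9729, payoff=0.0000, prob=0.082938
Price = Σ prob·payoff / R^6 = 12.458680 / 2.081952 = 5.9841

price = 5.9841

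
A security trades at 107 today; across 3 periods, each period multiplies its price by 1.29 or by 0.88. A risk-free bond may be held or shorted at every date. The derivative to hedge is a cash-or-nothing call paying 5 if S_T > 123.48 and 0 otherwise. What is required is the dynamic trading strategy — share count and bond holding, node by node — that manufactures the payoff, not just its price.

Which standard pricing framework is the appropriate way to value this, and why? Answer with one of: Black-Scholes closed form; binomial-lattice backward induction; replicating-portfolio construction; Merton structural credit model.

Key observation: since the answer must list Δ and B at each node of the 1.29/0.88 lattice on 107, the replicating-portfolio method — solving the two-state system at every node — is the one that applies.

framework: replicating-portfolio construction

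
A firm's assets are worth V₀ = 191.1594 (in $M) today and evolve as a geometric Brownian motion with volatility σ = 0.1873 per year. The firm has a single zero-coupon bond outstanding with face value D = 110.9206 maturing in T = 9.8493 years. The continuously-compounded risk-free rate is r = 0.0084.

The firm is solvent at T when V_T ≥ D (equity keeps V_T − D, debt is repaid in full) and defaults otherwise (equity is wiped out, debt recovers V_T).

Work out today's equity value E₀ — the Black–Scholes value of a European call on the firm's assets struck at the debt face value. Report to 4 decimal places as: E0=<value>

E0=94.8969

Work the structural quantities from V₀ = 191.1594 against face 110.9206:
d₁ = [ln(V₀/D) + (r + σ²/2)T] / (σ√T)
   = [ln(191.1594/110.9206) + (0.0084 + 0.5·0.1873²)·9.8493] / (0.1873·√9.8493)
   = [0.544293 + 0.255497] / 0.587815 = 1.360616
d₂ = d₁ − σ√T = 1.360616 − 0.587815 = 0.772801
N(d₁) = 0.913182,  N(d₂) = 0.780180,  e^(−rT) = 0.920596
E₀ = V₀·N(d₁) − D·e^(−rT)·N(d₂)
   = 191.1594·0.913182 − 110.9206·0.920596·0.780180 = 94.896854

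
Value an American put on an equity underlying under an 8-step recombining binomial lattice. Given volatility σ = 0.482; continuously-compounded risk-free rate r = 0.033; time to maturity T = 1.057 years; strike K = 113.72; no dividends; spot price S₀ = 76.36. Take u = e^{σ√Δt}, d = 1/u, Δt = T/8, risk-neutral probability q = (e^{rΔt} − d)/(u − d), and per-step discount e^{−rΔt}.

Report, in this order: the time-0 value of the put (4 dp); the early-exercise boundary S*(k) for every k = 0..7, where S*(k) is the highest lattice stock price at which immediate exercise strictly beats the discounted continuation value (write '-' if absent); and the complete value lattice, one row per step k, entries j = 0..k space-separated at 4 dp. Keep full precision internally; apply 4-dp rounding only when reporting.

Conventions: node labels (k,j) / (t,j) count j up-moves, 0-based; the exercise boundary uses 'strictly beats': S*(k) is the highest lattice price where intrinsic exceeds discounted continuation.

Δt=0.13212, u=1.19149, d=0.83929, q=0.46872, disc=e^(-rΔt)=0.99565
k=8 terminal: V=max(K-S,0) → 94.9203 87.0312 75.8314 59.9318 37.3600 5.3162 0.0000 0.0000 0.0000
k=7: j=0 S=22.3996 intr=91.3204 cont=90.8256 V=91.3204[EX]; j=1 S=31.7994 intr=81.9206 cont=81.4258 V=81.9206[EX]; j=2 S=45.1438 intr=68.5762 cont=68.0815 V=68.5762[EX]; j=3 S=64.0880 intr=49.6320 cont=49.1373 V=49.6320[EX]; j=4 S=90.9820 intr=22.7380 cont=22.2433 V=22.7380[EX]; j=5 S=129.1618 intr=0.0000 cont=2.8121 V=2.8121[hold]; j=6 S=183.3634 intr=0.0000 cont=0.0000 V=0.0000[hold]; j=7 S=260.3103 intr=0.0000 cont=0.0000 V=0.0000[hold]  S*(7)=90.9820
k=6: j=0 S=26.6888 intr=87.0312 cont=86.5364 V=87.0312[EX]; j=1 S=37.8886 intr=75.8314 cont=75.3366 V=75.8314[EX]; j=2 S=53.7882 intr=59.9318 cont=59.4370 V=59.9318[EX]; j=3 S=76.3600 intr=37.3600 cont=36.8652 V=37.3600[EX]; j=4 S=108.4038 intr=5.3162 cont=13.3401 V=13.3401[hold]; j=5 S=153.8946 intr=0.0000 cont=1.4875 V=1.4875[hold]; j=6 S=218.4751 intr=0.0000 cont=0.0000 V=0.0000[hold]  S*(6)=76.3600
k=5: j=0 S=31.7994 intr=81.9206 cont=81.4258 V=81.9206[EX]; j=1 S=45.1438 intr=68.5762 cont=68.0815 V=68.5762[EX]; j=2 S=64.0880 intr=49.6320 cont=49.1373 V=49.6320[EX]; j=3 S=90.9820 intr=22.7380 cont=25.9879 V=25.9879[hold]; j=4 S=129.1618 intr=0.0000 cont=7.7507 V=7.7507[hold]; j=5 S=183.3634 intr=0.0000 cont=0.7869 V=0.7869[hold]  S*(5)=64.0880
k=4: j=0 S=37.8886 intr=75.8314 cont=75.3366 V=75.8314[EX]; j=1 S=53.7882 intr=59.9318 cont=59.4370 V=59.9318[EX]; j=2 S=76.3600 intr=37.3600 cont=38.3819 V=38.3819[hold]; j=3 S=108.4038 intr=5.3162 cont=17.3639 V=17.3639[hold]; j=4 S=153.8946 intr=0.0000 cont=4.4671 V=4.4671[hold]  S*(4)=53.7882
k=3: j=0 S=45.1438 intr=68.5762 cont=68.0815 V=68.5762[EX]; j=1 S=64.0880 intr=49.6320 cont=49.6142 V=49.6320[EX]; j=2 S=90.9820 intr=22.7380 cont=28.4063 V=28.4063[hold]; j=3 S=129.1618 intr=0.0000 cont=11.2697 V=11.2697[hold]  S*(3)=64.0880
k=2: j=0 S=53.7882 intr=59.9318 cont=59.4370 V=59.9318[EX]; j=1 S=76.3600 intr=37.3600 cont=39.5105 V=39.5105[hold]; j=2 S=108.4038 intr=5.3162 cont=20.2854 V=20.2854[hold]  S*(2)=53.7882
k=1: j=0 S=64.0880 intr=49.6320 cont=50.1409 V=50.1409[hold]; j=1 S=90.9820 intr=22.7380 cont=30.3667 V=30.3667[hold]  S*(1)=-
k=0: j=0 S=76.3600 intr=37.3600 cont=40.6945 V=40.6945[hold]  S*(0)=-

price = 40.6945
boundary = - - 53.7882 64.0880 53.7882 64.0880 76.3600 90.9820
tree:
40.6945
50.1409 30.3667
59.9318 39.5105 20.2854
68.5762 49.6320 28.4063 11.2697
75.8314 59.9318 38.3819 17.3639 4.4671
81.9206 68.5762 49.6320 25.9879 7.7507 0.7869
87.0312 75.8314 59.9318 37.3600 13.3401 1.4875 0.0000
91.3204 81.9206 68.5762 49.6320 22.7380 2.8121 0.0000 0.0000
94.9203 87.0312 75.8314 59.9318 37.3600 5.3162 0.0000 0.0000 0.0000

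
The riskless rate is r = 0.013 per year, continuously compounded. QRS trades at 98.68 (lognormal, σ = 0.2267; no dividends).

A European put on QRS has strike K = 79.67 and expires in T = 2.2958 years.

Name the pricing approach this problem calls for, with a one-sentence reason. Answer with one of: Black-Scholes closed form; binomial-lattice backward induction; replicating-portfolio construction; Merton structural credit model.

Key observation: a European-exercise option on QRS struck at 79.67 — a GBM underlying with constant parameters — admits an analytic price: the data contain no early exercise, no discrete tree, no debt structure.

framework: Black-Scholes closed form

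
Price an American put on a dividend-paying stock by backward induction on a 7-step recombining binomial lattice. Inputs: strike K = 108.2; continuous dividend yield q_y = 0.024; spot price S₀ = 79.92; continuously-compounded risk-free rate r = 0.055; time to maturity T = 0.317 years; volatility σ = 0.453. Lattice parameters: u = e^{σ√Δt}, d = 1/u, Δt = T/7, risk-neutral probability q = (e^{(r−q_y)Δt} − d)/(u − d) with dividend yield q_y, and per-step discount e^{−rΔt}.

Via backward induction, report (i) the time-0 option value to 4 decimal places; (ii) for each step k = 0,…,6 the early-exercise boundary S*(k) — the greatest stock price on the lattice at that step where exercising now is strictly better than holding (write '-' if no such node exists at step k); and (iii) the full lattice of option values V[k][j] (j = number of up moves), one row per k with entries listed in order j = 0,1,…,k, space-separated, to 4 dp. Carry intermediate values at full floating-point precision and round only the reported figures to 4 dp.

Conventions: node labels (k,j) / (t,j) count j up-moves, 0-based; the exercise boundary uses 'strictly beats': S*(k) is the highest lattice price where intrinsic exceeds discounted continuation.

Δt=0.04529, u=1.10120, d=0.90810, q=0.48319, disc=e^(-rΔt)=0.99751
k=7 terminal: V=max(K-S,0) → 67.5002 58.8457 48.3510 35.6246 20.1921 1.4780 0.0000 0.0000
k=6: j=0 S=44.8186 intr=63.3814 cont=63.1609 V=63.3814[EX]; j=1 S=54.3489 intr=53.8511 cont=53.6410 V=53.8511[EX]; j=2 S=65.9057 intr=42.2943 cont=42.0967 V=42.2943[EX]; j=3 S=79.9200 intr=28.2800 cont=28.0977 V=28.2800[EX]; j=4 S=96.9143 intr=11.2857 cont=11.1218 V=11.2857[EX]; j=5 S=117.5223 intr=0.0000 cont=0.7619 V=0.7619[hold]; j=6 S=142.5123 intr=0.0000 cont=0.0000 V=0.0000[hold]  S*(6)=96.9143
k=5: j=0 S=49.3543 intr=58.8457 cont=58.6302 V=58.8457[EX]; j=1 S=59.8490 intr=48.3510 cont=48.1468 V=48.3510[EX]; j=2 S=72.5754 intr=35.6246 cont=35.4343 V=35.6246[EX]; j=3 S=88.0079 intr=20.1921 cont=20.0185 V=20.1921[EX]; j=4 S=106.7220 intr=1.4780 cont=6.1853 V=6.1853[hold]; j=5 S=129.4155 intr=0.0000 cont=0.3928 V=0.3928[hold]  S*(5)=88.0079
k=4: j=0 S=54.3489 intr=53.8511 cont=53.6410 V=53.8511[EX]; j=1 S=65.9057 intr=42.2943 cont=42.0967 V=42.2943[EX]; j=2 S=79.9200 intr=28.2800 cont=28.0977 V=28.2800[EX]; j=3 S=96.9143 intr=11.2857 cont=13.3907 V=13.3907[hold]; j=4 S=117.5223 intr=0.0000 cont=3.3780 V=3.3780[hold]  S*(4)=79.9200
k=3: j=0 S=59.8490 intr=48.3510 cont=48.1468 V=48.3510[EX]; j=1 S=72.5754 intr=35.6246 cont=35.4343 V=35.6246[EX]; j=2 S=88.0079 intr=20.1921 cont=21.0331 V=21.0331[hold]; j=3 S=106.7220 intr=1.4780 cont=8.5313 V=8.5313[hold]  S*(3)=72.5754
k=2: j=0 S=65.9057 intr=42.2943 cont=42.0967 V=42.2943[EX]; j=1 S=79.9200 intr=28.2800 cont=28.5030 V=28.5030[hold]; j=2 S=96.9143 intr=11.2857 cont=14.9550 V=14.9550[hold]  S*(2)=65.9057
k=1: j=0 S=72.5754 intr=35.6246 cont=35.5418 V=35.6246[EX]; j=1 S=88.0079 intr=20.1921 cont=21.9021 V=21.9021[hold]  S*(1)=72.5754
k=0: j=0 S=79.9200 intr=28.2800 cont=28.9219 V=28.9219[hold]  S*(0)=-

price = 28.9219
boundary = - 72.5754 65.9057 72.5754 79.9200 88.0079 96.9143
tree:
28.9219
35.6246 21.9021
42.2943 28.5030 14.9550
48.3510 35.6246 21.0331 8.5313
53.8511 42.2943 28.2800 13.3907 3.3780
58.8457 48.3510 35.6246 20.1921 6.1853 0.3928
63.3814 53.8511 42.2943 28.2800 11.2857 0.7619 0.0000
67.5002 58.8457 48.3510 35.6246 20.1921 1.4780 0.0000 0.0000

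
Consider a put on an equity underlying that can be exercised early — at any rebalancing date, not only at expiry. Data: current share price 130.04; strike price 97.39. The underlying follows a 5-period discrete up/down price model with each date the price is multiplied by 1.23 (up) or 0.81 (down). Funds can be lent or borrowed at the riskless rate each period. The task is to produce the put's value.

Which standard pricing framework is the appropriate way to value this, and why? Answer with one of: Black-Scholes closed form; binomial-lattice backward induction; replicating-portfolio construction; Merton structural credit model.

framework: binomial-lattice backward induction

Key observation: the exercise right at every one of the 5 steps is what matters: each node needs max(97.39 − S, continuation), which only the stepwise tree valuation starting from spot 130.04 delivers.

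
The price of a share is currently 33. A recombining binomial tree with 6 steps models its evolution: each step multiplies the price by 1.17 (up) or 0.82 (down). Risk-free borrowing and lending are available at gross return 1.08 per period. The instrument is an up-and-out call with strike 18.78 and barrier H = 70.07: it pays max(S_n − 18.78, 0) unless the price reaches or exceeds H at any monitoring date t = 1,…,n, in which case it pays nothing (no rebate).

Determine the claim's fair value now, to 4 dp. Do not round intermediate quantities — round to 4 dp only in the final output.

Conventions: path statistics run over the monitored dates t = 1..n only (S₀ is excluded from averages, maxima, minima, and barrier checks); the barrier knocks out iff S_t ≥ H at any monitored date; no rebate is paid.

Set p* = 0.7429 (from d < R < u); the path-dependent value is the discounted p*-expectation over all price paths.
Enumerate all 2^6 = 64 price paths (U = up ×1.17, D = down ×0.82); each path with k up-moves has probability p*^k·(1−p*)^(6−k).
DDDDDD: M=27.0600, payoff=0.0000, prob=0.000289
UDDDDD: M=38.6100, payoff=0.0000, prob=0.000835
DUDDDD: M=31.6602, payoff=0.0000, prob=0.000835
UUDDDD: M=45.1737, payoff=1.6440, prob=0.002413
DDUDDD: M=27.0600, payoff=0.0000, prob=0.000835
UDUDDD: M=38.6100, payoff=1.6440, prob=0.002413
DUUDDD: M=37.0424, payoff=1.6440, prob=0.002413
UUUDDD: M=52.8532, payoff=10.3616, prob=0.006970
DDDUDD: M=27.0600, payoff=0.0000, prob=0.000835
UDDUDD: M=38.6100, payoff=1.6440, prob=0.002413
DUDUDD: M=31.6602, payoff=1.6440, prob=0.002413
UUDUDD: M=45.1737, payoff=10.3616, prob=0.006970
DDUUDD: M=30.3748, payoff=1.6440, prob=0.002413
UDUUDD: M=43.3396, payoff=10.3616, prob=0.006970
DUUUDD: M=43.3396, payoff=10.3616, prob=0.006970
UUUUDD: M=61.8383, payoff=22.8001, prob=0.020136
DDDDUD: M=27.0600, payoff=0.0000, prob=0.000835
UDDDUD: M=38.6100, payoff=1.6440, prob=0.002413
DUDDUD: M=31.6602, payoff=1.6440, prob=0.002413
UUDDUD: M=45.1737, payoff=10.3616, prob=0.006970
DDUDUD: M=27.0600, payoff=1.6440, prob=0.002413
UDUDUD: M=38.6100, payoff=10.3616, prob=0.006970
DUUDUD: M=37.0424, payoff=10.3616, prob=0.006970
UUUDUD: M=52.8532, payoff=22.8001, prob=0.020136
DDDUUD: M=27.0600, payoff=1.6440, prob=0.002413
UDDUUD: M=38.6100, payoff=10.3616, prob=0.006970
DUDUUD: M=35.5385, payoff=10.3616, prob=0.006970
UUDUUD: M=50.7074, payoff=22.8001, prob=0.020136
DDUUUD: M=35.5385, payoff=10.3616, prob=0.006970
UDUUUD: M=50.7074, payoff=22.8001, prob=0.020136
DUUUUD: M=50.7074, payoff=22.8001, prob=0.020136
UUUUUD: M=72.3508, payoff=0.0000, prob=0.058170
DDDDDU: M=27.0600, payoff=0.0000, prob=0.000835
UDDDDU: M=38.6100, payoff=1.6440, prob=0.002413
DUDDDU: M=31.6602, payoff=1.6440, prob=0.002413
UUDDDU: M=45.1737, payoff=10.3616, prob=0.006970
DDUDDU: M=27.0600, payoff=1.6440, prob=0.002413
UDUDDU: M=38.6100, payoff=10.3616, prob=0.006970
DUUDDU: M=37.0424, payoff=10.3616, prob=0.006970
UUUDDU: M=52.8532, payoff=22.8001, prob=0.020136
DDDUDU: M=27.0600, payoff=1.6440, prob=0.002413
UDDUDU: M=38.6100, payoff=10.3616, prob=0.006970
DUDUDU: M=31.6602, payoff=10.3616, prob=0.006970
UUDUDU: M=45.1737, payoff=22.8001, prob=0.020136
DDUUDU: M=30.3748, payoff=10.3616, prob=0.006970
UDUUDU: M=43.3396, payoff=22.8001, prob=0.020136
DUUUDU: M=43.3396, payoff=22.8001, prob=0.020136
UUUUDU: M=61.8383, payoff=40.5476, prob=0.058170
DDDDUU: M=27.0600, payoff=1.6440, prob=0.002413
UDDDUU: M=38.6100, payoff=10.3616, prob=0.006970
DUDDUU: M=31.6602, payoff=10.3616, prob=0.006970
UUDDUU: M=45.1737, payoff=22.8001, prob=0.020136
DDUDUU: M=29.1416, payoff=10.3616, prob=0.006970
UDUDUU: M=41.5801, payoff=22.8001, prob=0.020136
DUUDUU: M=41.5801, payoff=22.8001, prob=0.020136
UUUDUU: M=59.3276, payoff=40.5476, prob=0.058170
DDDUUU: M=29.1416, payoff=10.3616, prob=0.006970
UDDUUU: M=41.5801, payoff=22.8001, prob=0.020136
DUDUUU: M=41.5801, payoff=22.8001, prob=0.020136
UUDUUU: M=59.3276, payoff=40.5476, prob=0.058170
DDUUUU: M=41.5801, payoff=22.8001, prob=0.020136
UDUUUU: M=59.3276, payoff=40.5476, prob=0.058170
DUUUUU: M=59.3276, payoff=40.5476, prob=0.058170
UUUUUU: M=84.6504, payoff=0.0000, prob=0.168047
Price = Σ prob·payoff / R^6 = 20.183740 / 1.586874 = 12.7192

price = 12.7192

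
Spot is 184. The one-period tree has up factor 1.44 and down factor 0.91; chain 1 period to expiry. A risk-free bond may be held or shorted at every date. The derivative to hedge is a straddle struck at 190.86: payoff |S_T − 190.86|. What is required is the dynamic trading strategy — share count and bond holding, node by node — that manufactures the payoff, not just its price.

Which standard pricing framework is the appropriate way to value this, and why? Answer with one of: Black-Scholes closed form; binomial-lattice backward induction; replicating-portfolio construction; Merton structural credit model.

framework: replicating-portfolio construction

Key observation: since the answer must list Δ and B at each node of the 1.44/0.91 lattice on 184, the replicating-portfolio method — solving the two-state system at every node — is the one that applies.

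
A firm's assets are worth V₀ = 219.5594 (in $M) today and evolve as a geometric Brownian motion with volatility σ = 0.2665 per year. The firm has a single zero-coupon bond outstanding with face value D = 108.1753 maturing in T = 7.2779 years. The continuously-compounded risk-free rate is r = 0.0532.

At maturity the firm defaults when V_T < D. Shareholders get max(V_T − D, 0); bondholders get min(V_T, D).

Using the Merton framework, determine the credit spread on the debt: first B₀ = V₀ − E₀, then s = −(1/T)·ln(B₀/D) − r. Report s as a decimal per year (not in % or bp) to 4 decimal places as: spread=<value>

With assets at 219.5594 and a single debt payment of 108.1753 at 7.2779 years:
d₁ = [ln(V₀/D) + (r + σ²/2)T] / (σ√T)
   = [ln(219.5594/108.1753) + (0.0532 + 0.5·0.2665²)·7.2779] / (0.2665·√7.2779)
   = [0.707870 + 0.645631] / 0.718953 = 1.882600
d₂ = d₁ − σ√T = 1.882600 − 0.718953 = 1.163648
N(d₁) = 0.970123,  N(d₂) = 0.877717,  e^(−rT) = 0.678966
E₀ = V₀·N(d₁) − D·e^(−rT)·N(d₂)
   = 219.5594·0.970123 − 108.1753·0.678966·0.877717 = 148.533608
B₀ = V₀ − E₀ = 219.5594 − 148.533608 = 71.025792
spread = −(1/T)·ln(B₀/D) − r = −(1/7.2779)·ln(71.025792/108.1753) − 0.0532 = 0.00460651

spread=0.0046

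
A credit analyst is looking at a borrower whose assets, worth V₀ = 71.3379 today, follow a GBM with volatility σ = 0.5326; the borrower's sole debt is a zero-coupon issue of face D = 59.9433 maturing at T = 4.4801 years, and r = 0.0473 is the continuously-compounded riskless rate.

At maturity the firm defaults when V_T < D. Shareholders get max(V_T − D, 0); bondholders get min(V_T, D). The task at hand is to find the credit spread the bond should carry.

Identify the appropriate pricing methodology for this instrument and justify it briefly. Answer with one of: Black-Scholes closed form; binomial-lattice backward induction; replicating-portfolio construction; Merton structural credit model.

framework: Merton structural credit model

Key observation: the asked-for credit quantity lives on the firm's capital structure — asset value, asset volatility, debt face 59.9433 — which is the structural model's domain.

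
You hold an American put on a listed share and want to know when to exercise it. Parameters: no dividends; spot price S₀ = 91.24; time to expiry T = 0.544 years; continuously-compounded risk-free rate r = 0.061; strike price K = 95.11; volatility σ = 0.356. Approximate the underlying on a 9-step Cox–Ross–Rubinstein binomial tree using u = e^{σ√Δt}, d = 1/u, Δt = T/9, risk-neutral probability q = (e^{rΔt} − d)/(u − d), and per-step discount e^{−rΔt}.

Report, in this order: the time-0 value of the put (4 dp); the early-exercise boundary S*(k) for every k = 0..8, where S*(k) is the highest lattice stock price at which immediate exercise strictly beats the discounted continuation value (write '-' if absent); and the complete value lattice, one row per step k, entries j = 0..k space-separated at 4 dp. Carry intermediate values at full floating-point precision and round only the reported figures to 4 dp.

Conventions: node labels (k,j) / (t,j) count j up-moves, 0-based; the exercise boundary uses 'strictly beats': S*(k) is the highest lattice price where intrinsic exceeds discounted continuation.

price = 10.4538
boundary = - - - 70.1700 64.2895 70.1700 76.5884 70.1700 76.5884
tree:
10.4538
14.4117 6.5607
19.2751 9.6395 3.5207
24.9400 13.7349 5.6025 1.4583
30.8205 18.8863 8.6688 2.5678 0.3561
36.2082 24.9400 12.9532 4.4350 0.7137 0.0000
41.1443 30.8205 18.5216 7.4628 1.4305 0.0000 0.0000
45.6668 36.2082 24.9400 12.0992 2.8670 0.0000 0.0000 0.0000
49.8103 41.1443 30.8205 18.5216 5.7460 0.0000 0.0000 0.0000 0.0000
53.6066 45.6668 36.2082 24.9400 11.5162 0.0000 0.0000 0.0000 0.0000 0.0000

Δt=0.06044  u=1.09147  d=0.91620  q=0.49921  discount=0.99632
step 9 (expiry): payoffs max(K−S,0) = 53.6066 45.6668 36.2082 24.9400 11.5162 0.0000 0.0000 0.0000 0.0000 0.0000
step 8: (k=8,j=0): S=45.2997, K−S=49.8103, hold=49.4603 ⇒ V=49.8103 exercise | (k=8,j=1): S=53.9657, K−S=41.1443, hold=40.7943 ⇒ V=41.1443 exercise | (k=8,j=2): S=64.2895, K−S=30.8205, hold=30.4704 ⇒ V=30.8205 exercise | (k=8,j=3): S=76.5884, K−S=18.5216, hold=18.1716 ⇒ V=18.5216 exercise | (k=8,j=4): S=91.2400, K−S=3.8700, hold=5.7460 ⇒ V=5.7460 continue | (k=8,j=5): S=108.6946, K−S=0.0000, hold=0.0000 ⇒ V=0.0000 continue | (k=8,j=6): S=129.4883, K−S=0.0000, hold=0.0000 ⇒ V=0.0000 continue | (k=8,j=7): S=154.2599, K−S=0.0000, hold=0.0000 ⇒ V=0.0000 continue | (k=8,j=8): S=183.7704, K−S=0.0000, hold=0.0000 ⇒ V=0.0000 continue  boundary S*=76.5884
step 7: (k=7,j=0): S=49.4432, K−S=45.6668, hold=45.3168 ⇒ V=45.6668 exercise | (k=7,j=1): S=58.9018, K−S=36.2082, hold=35.8581 ⇒ V=36.2082 exercise | (k=7,j=2): S=70.1700, K−S=24.9400, hold=24.5900 ⇒ V=24.9400 exercise | (k=7,j=3): S=83.5938, K−S=11.5162, hold=12.0992 ⇒ V=12.0992 continue | (k=7,j=4): S=99.5856, K−S=0.0000, hold=2.8670 ⇒ V=2.8670 continue | (k=7,j=5): S=118.6367, K−S=0.0000, hold=0.0000 ⇒ V=0.0000 continue | (k=7,j=6): S=141.3324, K−S=0.0000, hold=0.0000 ⇒ V=0.0000 continue | (k=7,j=7): S=168.3698, K−S=0.0000, hold=0.0000 ⇒ V=0.0000 continue  boundary S*=70.1700
step 6: (k=6,j=0): S=53.9657, K−S=41.1443, hold=40.7943 ⇒ V=41.1443 exercise | (k=6,j=1): S=64.2895, K−S=30.8205, hold=30.4704 ⇒ V=30.8205 exercise | (k=6,j=2): S=76.5884, K−S=18.5216, hold=18.4616 ⇒ V=18.5216 exercise | (k=6,j=3): S=91.2400, K−S=3.8700, hold=7.4628 ⇒ V=7.4628 continue | (k=6,j=4): S=108.6946, K−S=0.0000, hold=1.4305 ⇒ V=1.4305 continue | (k=6,j=5): S=129.4883, K−S=0.0000, hold=0.0000 ⇒ V=0.0000 continue | (k=6,j=6): S=154.2599, K−S=0.0000, hold=0.0000 ⇒ V=0.0000 continue  boundary S*=76.5884
step 5: (k=5,j=0): S=58.9018, K−S=36.2082, hold=35.8581 ⇒ V=36.2082 exercise | (k=5,j=1): S=70.1700, K−S=24.9400, hold=24.5900 ⇒ V=24.9400 exercise | (k=5,j=2): S=83.5938, K−S=11.5162, hold=12.9532 ⇒ V=12.9532 continue | (k=5,j=3): S=99.5856, K−S=0.0000, hold=4.4350 ⇒ V=4.4350 continue | (k=5,j=4): S=118.6367, K−S=0.0000, hold=0.7137 ⇒ V=0.7137 continue | (k=5,j=5): S=141.3324, K−S=0.0000, hold=0.0000 ⇒ V=0.0000 continue  boundary S*=70.1700
step 4: (k=4,j=0): S=64.2895, K−S=30.8205, hold=30.4704 ⇒ V=30.8205 exercise | (k=4,j=1): S=76.5884, K−S=18.5216, hold=18.8863 ⇒ V=18.8863 continue | (k=4,j=2): S=91.2400, K−S=3.8700, hold=8.6688 ⇒ V=8.6688 continue | (k=4,j=3): S=108.6946, K−S=0.0000, hold=2.5678 ⇒ V=2.5678 continue | (k=4,j=4): S=129.4883, K−S=0.0000, hold=0.3561 ⇒ V=0.3561 continue  boundary S*=64.2895
step 3: (k=3,j=0): S=70.1700, K−S=24.9400, hold=24.7713 ⇒ V=24.9400 exercise | (k=3,j=1): S=83.5938, K−S=11.5162, hold=13.7349 ⇒ V=13.7349 continue | (k=3,j=2): S=99.5856, K−S=0.0000, hold=5.6025 ⇒ V=5.6025 continue | (k=3,j=3): S=118.6367, K−S=0.0000, hold=1.4583 ⇒ V=1.4583 continue  boundary S*=70.1700
step 2: (k=2,j=0): S=76.5884, K−S=18.5216, hold=19.2751 ⇒ V=19.2751 continue | (k=2,j=1): S=91.2400, K−S=3.8700, hold=9.6395 ⇒ V=9.6395 continue | (k=2,j=2): S=108.6946, K−S=0.0000, hold=3.5207 ⇒ V=3.5207 continue  boundary S*=-
step 1: (k=1,j=0): S=83.5938, K−S=11.5162, hold=14.4117 ⇒ V=14.4117 continue | (k=1,j=1): S=99.5856, K−S=0.0000, hold=6.5607 ⇒ V=6.5607 continue  boundary S*=-
step 0: (k=0,j=0): S=91.2400, K−S=3.8700, hold=10.4538 ⇒ V=10.4538 continue  boundary S*=-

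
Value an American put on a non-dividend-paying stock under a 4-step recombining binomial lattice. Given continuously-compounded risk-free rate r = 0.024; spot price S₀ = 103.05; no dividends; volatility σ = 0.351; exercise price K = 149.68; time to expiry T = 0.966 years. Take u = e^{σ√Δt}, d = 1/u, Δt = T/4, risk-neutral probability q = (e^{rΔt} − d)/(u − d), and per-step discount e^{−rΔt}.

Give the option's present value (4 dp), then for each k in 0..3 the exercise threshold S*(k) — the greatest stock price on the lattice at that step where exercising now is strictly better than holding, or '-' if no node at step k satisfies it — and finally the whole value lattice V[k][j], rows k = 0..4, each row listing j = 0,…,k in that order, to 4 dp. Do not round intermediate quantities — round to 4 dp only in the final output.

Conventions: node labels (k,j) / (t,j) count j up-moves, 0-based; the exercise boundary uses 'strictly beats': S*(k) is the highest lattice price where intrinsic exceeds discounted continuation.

Δt=0.24150, u=1.18826, d=0.84157, q=0.47375, disc=e^(-rΔt)=0.99422
k=4 terminal: V=max(K-S,0) → 97.9907 76.6965 46.6300 4.1771 0.0000
k=3: j=0 S=61.4204 intr=88.2596 cont=87.3946 V=88.2596[EX]; j=1 S=86.7234 intr=62.9566 cont=62.0916 V=62.9566[EX]; j=2 S=122.4503 intr=27.2297 cont=26.3647 V=27.2297[EX]; j=3 S=172.8953 intr=0.0000 cont=2.1855 V=2.1855[hold]  S*(3)=122.4503
k=2: j=0 S=72.9835 intr=76.6965 cont=75.8315 V=76.6965[EX]; j=1 S=103.0500 intr=46.6300 cont=45.7650 V=46.6300[EX]; j=2 S=145.5029 intr=4.1771 cont=15.2762 V=15.2762[hold]  S*(2)=103.0500
k=1: j=0 S=86.7234 intr=62.9566 cont=62.0916 V=62.9566[EX]; j=1 S=122.4503 intr=27.2297 cont=31.5925 V=31.5925[hold]  S*(1)=86.7234
k=0: j=0 S=103.0500 intr=46.6300 cont=47.8199 V=47.8199[hold]  S*(0)=-

price = 47.8199
boundary = - 86.7234 103.0500 122.4503
tree:
47.8199
62.9566 31.5925
76.6965 46.6300 15.2762
88.2596 62.9566 27.2297 2.1855
97.9907 76.6965 46.6300 4.1771 0.0000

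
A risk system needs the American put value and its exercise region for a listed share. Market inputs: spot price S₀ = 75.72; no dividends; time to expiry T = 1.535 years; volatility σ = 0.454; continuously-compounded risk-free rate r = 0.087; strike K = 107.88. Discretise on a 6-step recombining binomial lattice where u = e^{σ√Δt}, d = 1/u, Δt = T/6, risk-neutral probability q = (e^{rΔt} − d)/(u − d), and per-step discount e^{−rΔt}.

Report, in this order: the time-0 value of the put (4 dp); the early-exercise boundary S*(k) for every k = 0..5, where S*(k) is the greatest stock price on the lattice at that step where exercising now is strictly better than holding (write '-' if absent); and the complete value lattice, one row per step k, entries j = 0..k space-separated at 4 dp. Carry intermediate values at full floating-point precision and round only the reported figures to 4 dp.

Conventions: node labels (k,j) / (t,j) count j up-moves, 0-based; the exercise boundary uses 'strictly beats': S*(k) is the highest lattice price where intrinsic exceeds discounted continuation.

price = 34.3873
boundary = - 60.1842 47.8359 60.1842 75.7200 60.1842
tree:
34.3873
47.6958 22.1891
60.0441 33.2485 11.7598
69.8588 47.6958 19.8196 3.9572
77.6598 60.0441 32.1600 7.9561 0.0000
83.8602 69.8588 47.6958 15.9959 0.0000 0.0000
88.7885 77.6598 60.0441 32.1600 0.0000 0.0000 0.0000

Δt=0.25583  u=1.25814  d=0.79483  q=0.49142  discount=0.97799
step 6 (expiry): payoffs max(K−S,0) = 88.7885 77.6598 60.0441 32.1600 0.0000 0.0000 0.0000
step 5: (k=5,j=0): S=24.0198, K−S=83.8602, hold=81.4856 ⇒ V=83.8602 exercise | (k=5,j=1): S=38.0212, K−S=69.8588, hold=67.4842 ⇒ V=69.8588 exercise | (k=5,j=2): S=60.1842, K−S=47.6958, hold=45.3212 ⇒ V=47.6958 exercise | (k=5,j=3): S=95.2662, K−S=12.6138, hold=15.9959 ⇒ V=15.9959 continue | (k=5,j=4): S=150.7980, K−S=0.0000, hold=0.0000 ⇒ V=0.0000 continue | (k=5,j=5): S=238.7000, K−S=0.0000, hold=0.0000 ⇒ V=0.0000 continue  boundary S*=60.1842
step 4: (k=4,j=0): S=30.2202, K−S=77.6598, hold=75.2852 ⇒ V=77.6598 exercise | (k=4,j=1): S=47.8359, K−S=60.0441, hold=57.6695 ⇒ V=60.0441 exercise | (k=4,j=2): S=75.7200, K−S=32.1600, hold=31.4108 ⇒ V=32.1600 exercise | (k=4,j=3): S=119.8581, K−S=0.0000, hold=7.9561 ⇒ V=7.9561 continue | (k=4,j=4): S=189.7248, K−S=0.0000, hold=0.0000 ⇒ V=0.0000 continue  boundary S*=75.7200
step 3: (k=3,j=0): S=38.0212, K−S=69.8588, hold=67.4842 ⇒ V=69.8588 exercise | (k=3,j=1): S=60.1842, K−S=47.6958, hold=45.3212 ⇒ V=47.6958 exercise | (k=3,j=2): S=95.2662, K−S=12.6138, hold=19.8196 ⇒ V=19.8196 continue | (k=3,j=3): S=150.7980, K−S=0.0000, hold=3.9572 ⇒ V=3.9572 continue  boundary S*=60.1842
step 2: (k=2,j=0): S=47.8359, K−S=60.0441, hold=57.6695 ⇒ V=60.0441 exercise | (k=2,j=1): S=75.7200, K−S=32.1600, hold=33.2485 ⇒ V=33.2485 continue | (k=2,j=2): S=119.8581, K−S=0.0000, hold=11.7598 ⇒ V=11.7598 continue  boundary S*=47.8359
step 1: (k=1,j=0): S=60.1842, K−S=47.6958, hold=45.8444 ⇒ V=47.6958 exercise | (k=1,j=1): S=95.2662, K−S=12.6138, hold=22.1891 ⇒ V=22.1891 continue  boundary S*=60.1842
step 0: (k=0,j=0): S=75.7200, K−S=32.1600, hold=34.3873 ⇒ V=34.3873 continue  boundary S*=-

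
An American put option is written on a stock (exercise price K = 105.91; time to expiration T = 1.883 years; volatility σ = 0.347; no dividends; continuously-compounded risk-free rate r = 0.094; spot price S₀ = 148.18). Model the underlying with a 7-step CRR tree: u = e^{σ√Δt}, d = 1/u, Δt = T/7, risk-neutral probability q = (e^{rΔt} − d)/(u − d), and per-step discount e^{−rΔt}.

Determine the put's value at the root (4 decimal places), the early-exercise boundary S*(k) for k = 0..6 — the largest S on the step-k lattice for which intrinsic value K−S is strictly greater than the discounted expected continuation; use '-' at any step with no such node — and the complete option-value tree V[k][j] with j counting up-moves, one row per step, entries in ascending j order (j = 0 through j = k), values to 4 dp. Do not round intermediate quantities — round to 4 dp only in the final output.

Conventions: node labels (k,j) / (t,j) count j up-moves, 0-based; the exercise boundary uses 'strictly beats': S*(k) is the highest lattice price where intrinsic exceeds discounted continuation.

price = 4.5239
boundary = - - - - 72.1349 60.2538 72.1349
tree:
4.5239
7.8217 1.7711
13.1782 3.3735 0.4127
21.5111 6.3074 0.8928 0.0000
33.7751 11.5022 1.9314 0.0000 0.0000
45.6562 20.2475 4.1780 0.0000 0.0000 0.0000
55.5804 33.7751 9.0379 0.0000 0.0000 0.0000 0.0000
63.8700 45.6562 19.5512 0.0000 0.0000 0.0000 0.0000 0.0000

Δt=0.26900, u=1.19718, d=0.83529, q=0.52589, disc=e^(-rΔt)=0.97503
k=7 terminal: V=max(K-S,0) → 63.8700 45.6562 19.5512 0.0000 0.0000 0.0000 0.0000 0.0000
k=6: j=0 S=50.3296 intr=55.5804 cont=52.9359 V=55.5804[EX]; j=1 S=72.1349 intr=33.7751 cont=31.1306 V=33.7751[EX]; j=2 S=103.3874 intr=2.5226 cont=9.0379 V=9.0379[hold]; j=3 S=148.1800 intr=0.0000 cont=0.0000 V=0.0000[hold]; j=4 S=212.3790 intr=0.0000 cont=0.0000 V=0.0000[hold]; j=5 S=304.3922 intr=0.0000 cont=0.0000 V=0.0000[hold]; j=6 S=436.2700 intr=0.0000 cont=0.0000 V=0.0000[hold]  S*(6)=72.1349
k=5: j=0 S=60.2538 intr=45.6562 cont=43.0117 V=45.6562[EX]; j=1 S=86.3588 intr=19.5512 cont=20.2475 V=20.2475[hold]; j=2 S=123.7738 intr=0.0000 cont=4.1780 V=4.1780[hold]; j=3 S=177.3988 intr=0.0000 cont=0.0000 V=0.0000[hold]; j=4 S=254.2568 intr=0.0000 cont=0.0000 V=0.0000[hold]; j=5 S=364.4135 intr=0.0000 cont=0.0000 V=0.0000[hold]  S*(5)=60.2538
k=4: j=0 S=72.1349 intr=33.7751 cont=31.4876 V=33.7751[EX]; j=1 S=103.3874 intr=2.5226 cont=11.5022 V=11.5022[hold]; j=2 S=148.1800 intr=0.0000 cont=1.9314 V=1.9314[hold]; j=3 S=212.3790 intr=0.0000 cont=0.0000 V=0.0000[hold]; j=4 S=304.3922 intr=0.0000 cont=0.0000 V=0.0000[hold]  S*(4)=72.1349
k=3: j=0 S=86.3588 intr=19.5512 cont=21.5111 V=21.5111[hold]; j=1 S=123.7738 intr=0.0000 cont=6.3074 V=6.3074[hold]; j=2 S=177.3988 intr=0.0000 cont=0.8928 V=0.8928[hold]; j=3 S=254.2568 intr=0.0000 cont=0.0000 V=0.0000[hold]  S*(3)=-
k=2: j=0 S=103.3874 intr=2.5226 cont=13.1782 V=13.1782[hold]; j=1 S=148.1800 intr=0.0000 cont=3.3735 V=3.3735[hold]; j=2 S=212.3790 intr=0.0000 cont=0.4127 V=0.4127[hold]  S*(2)=-
k=1: j=0 S=123.7738 intr=0.0000 cont=7.8217 V=7.8217[hold]; j=1 S=177.3988 intr=0.0000 cont=1.7711 V=1.7711[hold]  S*(1)=-
k=0: j=0 S=148.1800 intr=0.0000 cont=4.5239 V=4.5239[hold]  S*(0)=-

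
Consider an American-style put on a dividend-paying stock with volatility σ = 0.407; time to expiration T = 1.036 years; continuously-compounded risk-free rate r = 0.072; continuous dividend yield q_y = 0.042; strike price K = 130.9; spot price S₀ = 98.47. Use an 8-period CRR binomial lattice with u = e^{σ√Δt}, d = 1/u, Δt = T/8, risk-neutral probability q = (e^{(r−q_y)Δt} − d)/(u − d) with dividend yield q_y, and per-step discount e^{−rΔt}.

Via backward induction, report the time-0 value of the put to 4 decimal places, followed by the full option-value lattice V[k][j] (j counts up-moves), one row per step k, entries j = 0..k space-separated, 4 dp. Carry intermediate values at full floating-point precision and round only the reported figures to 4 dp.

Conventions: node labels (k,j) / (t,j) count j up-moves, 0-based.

price = 36.0902
tree:
36.0902
46.2647 25.6298
57.4338 34.9123 15.9432
67.4431 45.8458 23.5957 7.8557
76.0886 57.4338 33.6633 13.0071 2.3549
83.5563 67.4431 45.8458 20.9509 4.5421 0.0000
90.0065 76.0886 57.4338 32.4300 8.7609 0.0000 0.0000
95.5779 83.5563 67.4431 45.8458 16.8981 0.0000 0.0000 0.0000
100.3903 90.0065 76.0886 57.4338 32.4300 0.0000 0.0000 0.0000 0.0000

params: Δt=0.12950 u=1.15773 d=0.86376 q=0.47669 e^(-rΔt)=0.99072
t_8 payoffs: 100.3903 90.0065 76.0886 57.4338 32.4300 0.0000 0.0000 0.0000 0.0000
k=7: node(7,0) S=35.3221 payoff=95.5779 vs cont=94.5547 → 95.5779 [stop]  node(7,1) S=47.3437 payoff=83.5563 vs cont=82.5982 → 83.5563 [stop]  node(7,2) S=63.4569 payoff=67.4431 vs cont=66.5724 → 67.4431 [stop]  node(7,3) S=85.0542 payoff=45.8458 vs cont=45.0923 → 45.8458 [stop]  node(7,4) S=114.0019 payoff=16.8981 vs cont=16.8134 → 16.8981 [stop]  node(7,5) S=152.8019 payoff=0.0000 vs cont=0.0000 → 0.0000 [wait]  node(7,6) S=204.8072 payoff=0.0000 vs cont=0.0000 → 0.0000 [wait]  node(7,7) S=274.5123 payoff=0.0000 vs cont=0.0000 → 0.0000 [wait]
k=6: node(6,0) S=40.8935 payoff=90.0065 vs cont=89.0135 → 90.0065 [stop]  node(6,1) S=54.8114 payoff=76.0886 vs cont=75.1711 → 76.0886 [stop]  node(6,2) S=73.4662 payoff=57.4338 vs cont=56.6175 → 57.4338 [stop]  node(6,3) S=98.4700 payoff=32.4300 vs cont=31.7493 → 32.4300 [stop]  node(6,4) S=131.9838 payoff=0.0000 vs cont=8.7609 → 8.7609 [wait]  node(6,5) S=176.9037 payoff=0.0000 vs cont=0.0000 → 0.0000 [wait]  node(6,6) S=237.1120 payoff=0.0000 vs cont=0.0000 → 0.0000 [wait]
k=5: node(5,0) S=47.3437 payoff=83.5563 vs cont=82.5982 → 83.5563 [stop]  node(5,1) S=63.4569 payoff=67.4431 vs cont=66.5724 → 67.4431 [stop]  node(5,2) S=85.0542 payoff=45.8458 vs cont=45.0923 → 45.8458 [stop]  node(5,3) S=114.0019 payoff=16.8981 vs cont=20.9509 → 20.9509 [wait]  node(5,4) S=152.8019 payoff=0.0000 vs cont=4.5421 → 4.5421 [wait]  node(5,5) S=204.8072 payoff=0.0000 vs cont=0.0000 → 0.0000 [wait]
k=4: node(4,0) S=54.8114 payoff=76.0886 vs cont=75.1711 → 76.0886 [stop]  node(4,1) S=73.4662 payoff=57.4338 vs cont=56.6175 → 57.4338 [stop]  node(4,2) S=98.4700 payoff=32.4300 vs cont=33.6633 → 33.6633 [wait]  node(4,3) S=131.9838 payoff=0.0000 vs cont=13.0071 → 13.0071 [wait]  node(4,4) S=176.9037 payoff=0.0000 vs cont=2.3549 → 2.3549 [wait]
k=3: node(3,0) S=63.4569 payoff=67.4431 vs cont=66.5724 → 67.4431 [stop]  node(3,1) S=85.0542 payoff=45.8458 vs cont=45.6748 → 45.8458 [stop]  node(3,2) S=114.0019 payoff=16.8981 vs cont=23.5957 → 23.5957 [wait]  node(3,3) S=152.8019 payoff=0.0000 vs cont=7.8557 → 7.8557 [wait]
k=2: node(2,0) S=73.4662 payoff=57.4338 vs cont=56.6175 → 57.4338 [stop]  node(2,1) S=98.4700 payoff=32.4300 vs cont=34.9123 → 34.9123 [wait]  node(2,2) S=131.9838 payoff=0.0000 vs cont=15.9432 → 15.9432 [wait]
k=1: node(1,0) S=85.0542 payoff=45.8458 vs cont=46.2647 → 46.2647 [wait]  node(1,1) S=114.0019 payoff=16.8981 vs cont=25.6298 → 25.6298 [wait]
k=0: node(0,0) S=98.4700 payoff=32.4300 vs cont=36.0902 → 36.0902 [wait]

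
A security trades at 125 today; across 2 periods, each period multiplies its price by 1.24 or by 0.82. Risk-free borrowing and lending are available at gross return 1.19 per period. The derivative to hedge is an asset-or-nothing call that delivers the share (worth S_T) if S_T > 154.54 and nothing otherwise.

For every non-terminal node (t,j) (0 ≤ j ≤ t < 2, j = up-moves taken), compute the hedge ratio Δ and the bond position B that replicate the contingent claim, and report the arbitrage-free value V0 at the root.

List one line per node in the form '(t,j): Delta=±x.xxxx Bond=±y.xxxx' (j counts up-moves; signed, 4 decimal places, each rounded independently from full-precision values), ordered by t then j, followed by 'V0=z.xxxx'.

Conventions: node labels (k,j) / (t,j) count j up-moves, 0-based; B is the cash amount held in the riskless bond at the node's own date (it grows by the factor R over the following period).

Arbitrage-free pricing uses the up-move probability p* = (R−d)/(u−d) = 0.8810, discounting each step at R = 1.19.
Payoffs at expiry: V(2,0)=0.0000, V(2,1)=0.0000, V(2,2)=192.2000
(1,0): S=102.5000. Δ = (V_up−V_dn)/(S_up−S_dn) = (0.0000−0.0000)/(127.1000−84.0500) = 0.0000. V = [p*·0.0000 + (1−p*)·0.0000]/1.19 = 0.0000. B = V − Δ·S = 0.0000.
(1,1): S=155.0000. Δ = (V_up−V_dn)/(S_up−S_dn) = (192.2000−0.0000)/(192.2000−127.1000) = 2.9524. V = [p*·192.2000 + (1−p*)·0.0000]/1.19 = 142.2849. B = V − Δ·S = -315.3341.
(0,0): S=125.0000. Δ = (V_up−V_dn)/(S_up−S_dn) = (142.2849−0.0000)/(155.0000−102.5000) = 2.7102. V = [p*·142.2849 + (1−p*)·0.0000]/1.19 = 105.3330. B = V − Δ·S = -233.4406.
As a check, the time-0 holding Δ(0,0)·S0 + B(0,0) comes to 105.3330 — exactly V0.

(0,0): Delta=2.7102 Bond=-233.4406
(1,0): Delta=0.0000 Bond=0.0000
(1,1): Delta=2.9524 Bond=-315.3341
V0=105.3330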